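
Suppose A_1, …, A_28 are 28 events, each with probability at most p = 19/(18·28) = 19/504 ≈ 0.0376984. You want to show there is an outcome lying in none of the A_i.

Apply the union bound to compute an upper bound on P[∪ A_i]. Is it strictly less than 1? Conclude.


Union bound: P[∪_{i=1}^{28} A_i] ≤ Σ_i P[A_i] ≤ 28·p = 28·(19/504) = 19/18.
Numerically: 19/18 ≈ 1.0555556.
Is 19/18 < 1? NO.
Since the bound 19/18 is ≥ 1, the union bound is uninformative here; it does NOT by itself certify existence.

28·p = 19/18 ≈ 1.0555556; existence NOT certified by the union bound.


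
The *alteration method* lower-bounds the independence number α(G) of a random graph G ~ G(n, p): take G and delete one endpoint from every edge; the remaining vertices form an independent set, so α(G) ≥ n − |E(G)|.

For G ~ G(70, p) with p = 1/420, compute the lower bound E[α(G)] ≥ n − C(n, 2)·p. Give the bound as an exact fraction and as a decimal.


E[|E(G)|] = C(70, 2)·p = 2415 · (1/420) = 23/4.
E[α(G)] ≥ n − E[|E(G)|] = 70 − 23/4 = 257/4.
Numerically: ≈ 64.2500.
(This is only a lower bound; the true E[α(G)] may be larger.)

E[α(G)] ≥ 257/4 ≈ 64.2500.


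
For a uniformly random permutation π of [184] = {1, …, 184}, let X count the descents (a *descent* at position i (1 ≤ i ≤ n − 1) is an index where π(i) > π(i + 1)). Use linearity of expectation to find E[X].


Write X = Σ X_I over i = 1, …, 183, with X_I the indicator of one descent.
There are 183 indicators.
For each fixed i, the pair (π(i), π(i+1)) is a uniformly random ordered pair of distinct values from {1, …, 184}; by symmetry P[π(i) > π(i+1)] = 1/2.
By linearity: E[X] = 183 · (1/2) = (184 − 1) · (1/2) = 183/2 ≈ 91.500000.

E[X] = 183/2 = 91.500000.


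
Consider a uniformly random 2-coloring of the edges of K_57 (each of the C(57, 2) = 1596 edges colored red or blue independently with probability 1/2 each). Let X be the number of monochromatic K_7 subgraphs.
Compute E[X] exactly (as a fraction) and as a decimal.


Let X = Σ_S X_S over the C(57, 7) = 264385836 subsets S of size 7, where X_S = 1 if the K_7 on S is monochromatic.
For a fixed S, the K_7 on S has C(7, 2) = 21 edges. P[all 21 edges red] = (1/2)^21, and likewise for blue, so P[monochromatic] = 2·(1/2)^21 = 2^{1 − 21} = 1/1048576.
By linearity: E[X] = C(57, 7) · 2^{1 − 21} = 264385836 · 1/1048576 = 66096459/262144.
Numerically: E[X] ≈ 252.13798.

E[X] = C(57,7)·2^(1−C(7,2)) = 66096459/262144 ≈ 252.13798.


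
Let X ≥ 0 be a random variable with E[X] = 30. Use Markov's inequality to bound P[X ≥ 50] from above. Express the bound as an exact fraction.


μ = E[X] = 30, a = 50.
Markov: P[X ≥ 50] ≤ μ/a = (30)/50 = 3/5.
Numerically: ≈ 0.600000.
(Since a = 50 > μ = 30.000000, the bound 3/5 is < 1 and informative.)

P[X ≥ 50] ≤ 3/5 ≈ 0.600000.


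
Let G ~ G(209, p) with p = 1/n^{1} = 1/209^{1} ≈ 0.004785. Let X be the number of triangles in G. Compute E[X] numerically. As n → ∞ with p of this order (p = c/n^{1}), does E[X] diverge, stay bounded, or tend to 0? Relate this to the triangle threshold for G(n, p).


Number of potential triangles: C(209, 3) = 1499784.
Each occurs with probability p³ ≈ (0.004785)³ ≈ 1.095371e-07.
By linearity: E[X] = C(209, 3)·p³ ≈ 1499784 · 1.095371e-07 ≈ 0.1643.
Here α = 1, so p = 1/n is exactly at the triangle threshold p ~ 1/n. Asymptotically E[X] → c³/6 = 1³/6 = 1/6 ≈ 0.1667, a bounded constant. In this regime the triangle count is asymptotically Poisson(c³/6).

E[X] ≈ 0.1643; in regime p = Θ(1/n^{1}) E[X] stays bounded (at the triangle threshold p ~ 1/n).


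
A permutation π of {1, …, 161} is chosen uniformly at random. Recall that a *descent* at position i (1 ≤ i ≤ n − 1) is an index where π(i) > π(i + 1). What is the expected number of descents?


Write X = Σ X_I over i = 1, …, 160, with X_I the indicator of one descent.
There are 160 indicators.
For each fixed i, the pair (π(i), π(i+1)) is a uniformly random ordered pair of distinct values from {1, …, 161}; by symmetry P[π(i) > π(i+1)] = 1/2.
By linearity: E[X] = 160 · (1/2) = (161 − 1) · (1/2) = 80 ≈ 80.000000.

E[X] = 80 = 80.000000.


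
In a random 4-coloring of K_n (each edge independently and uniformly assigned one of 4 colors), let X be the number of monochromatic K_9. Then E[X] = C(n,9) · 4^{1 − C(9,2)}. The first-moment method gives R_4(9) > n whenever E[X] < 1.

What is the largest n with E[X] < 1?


We need C(n, 9) · 4^{1 − 36} < 1, i.e. C(n, 9) < 4^{36 − 1} = 1180591620717411303424.
Check values of n near the boundary:
  n = 911: C(911, 9) = 1144686900492291197405; 1144686900492291197405 < 1180591620717411303424? YES
  n = 912: C(912, 9) = 1156095740032081475120; 1156095740032081475120 < 1180591620717411303424? YES
  n = 913: C(913, 9) = 1167605542753639808390; 1167605542753639808390 < 1180591620717411303424? YES
  n = 914: C(914, 9) = 1179217089587653905932; 1179217089587653905932 < 1180591620717411303424? YES
  n = 915: C(915, 9) = 1190931166636537885130; 1190931166636537885130 < 1180591620717411303424? NO
  n = 916: C(916, 9) = 1202748565202942340440; 1202748565202942340440 < 1180591620717411303424? NO
The largest n with C(n, 9) < 1180591620717411303424 is n = 914 (where E[X] = 294804272396913476483/295147905179352825856 ≈ 0.998836). Hence R_4(9) > 914, i.e. R_4(9) ≥ 915.

Largest n = 914; hence R_4(9) > 914.


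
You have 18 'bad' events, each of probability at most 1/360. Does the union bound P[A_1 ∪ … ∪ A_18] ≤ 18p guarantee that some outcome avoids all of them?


Union bound: P[∪_{i=1}^{18} A_i] ≤ Σ_i P[A_i] ≤ 18·p = 18·(1/360) = 1/20.
Numerically: 1/20 ≈ 0.0500000.
Is 1/20 < 1? YES.
Since P[∪ A_i] ≤ 1/20 < 1, the complement has P[∩ A_i^c] ≥ 1 − 1/20 = 19/20 > 0, so some outcome avoids every A_i.

18·p = 1/20 ≈ 0.0500000; existence CERTIFIED by the union bound.


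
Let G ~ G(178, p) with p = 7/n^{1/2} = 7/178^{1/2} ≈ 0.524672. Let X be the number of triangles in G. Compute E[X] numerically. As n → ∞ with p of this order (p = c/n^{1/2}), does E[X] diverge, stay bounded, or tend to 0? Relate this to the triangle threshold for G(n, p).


Number of potential triangles: C(178, 3) = 924176.
Each occurs with probability p³ ≈ (0.524672)³ ≈ 1.44432230e-01.
By linearity: E[X] = C(178, 3)·p³ ≈ 924176 · 1.44432230e-01 ≈ 133480.800554.
Since α = 1/2 < 1, p = c/n^{1/2} ≫ 1/n is above the triangle threshold p ~ 1/n. Asymptotically E[X] ~ (c³/6)·n^{3(1−α)} = (7³/6)·n^{1.5} → ∞; triangles are abundant w.h.p.

E[X] ≈ 133480.800554; in regime p = Θ(1/n^{1/2}) E[X] diverges (above the triangle threshold p ~ 1/n).


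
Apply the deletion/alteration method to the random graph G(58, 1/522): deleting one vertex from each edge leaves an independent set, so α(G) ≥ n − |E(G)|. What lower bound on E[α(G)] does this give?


E[|E(G)|] = C(58, 2)·p = 1653 · (1/522) = 19/6.
E[α(G)] ≥ n − E[|E(G)|] = 58 − 19/6 = 329/6.
Numerically: ≈ 54.833.
(This is only a lower bound; the true E[α(G)] may be larger.)

E[α(G)] ≥ 329/6 ≈ 54.833.


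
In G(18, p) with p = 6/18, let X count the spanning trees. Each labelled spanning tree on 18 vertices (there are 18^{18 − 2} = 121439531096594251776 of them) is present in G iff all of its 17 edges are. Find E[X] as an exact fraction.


K_18 has 18^{18 − 2} = 121439531096594251776 labelled spanning trees.
For each such spanning tree H, let X_H = 1 if all 17 edges of H are present in G. Then P[X_H = 1] = p^{17} = (1/3)^{17} = 1/129140163.
By linearity of expectation: E[X] = Σ_H E[X_H] = 121439531096594251776 · p^{17} = 121439531096594251776 · 1/129140163 = 940369969152.
Numerically: E[X] ≈ 9.4037e+11.

E[X] = 121439531096594251776 · (1/3)^{17} = 940369969152 ≈ 9.4037e+11.


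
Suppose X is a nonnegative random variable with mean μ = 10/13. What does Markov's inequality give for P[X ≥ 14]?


μ = E[X] = 10/13, a = 14.
Markov: P[X ≥ 14] ≤ μ/a = (10/13)/14 = 5/91.
Numerically: ≈ 0.054945.
(Since a = 14 > μ = 0.769231, the bound 5/91 is < 1 and informative.)

P[X ≥ 14] ≤ 5/91 ≈ 0.054945.


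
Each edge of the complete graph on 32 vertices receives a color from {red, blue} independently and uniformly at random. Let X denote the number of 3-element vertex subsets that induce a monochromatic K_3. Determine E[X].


Let X = Σ_S X_S over the C(32, 3) = 4960 subsets S of size 3, where X_S = 1 if the K_3 on S is monochromatic.
For a fixed S, the K_3 on S has C(3, 2) = 3 edges. P[all 3 edges red] = (1/2)^3, and likewise for blue, so P[monochromatic] = 2·(1/2)^3 = 2^{1 − 3} = 1/4.
Summing: E[X] = C(32, 3) · 2^{1 − 3} = 4960 · 1/4 = 1240.
Numerically: E[X] ≈ 1240.000000.

E[X] = C(32,3)·2^(1−C(3,2)) = 1240 ≈ 1240.000000.


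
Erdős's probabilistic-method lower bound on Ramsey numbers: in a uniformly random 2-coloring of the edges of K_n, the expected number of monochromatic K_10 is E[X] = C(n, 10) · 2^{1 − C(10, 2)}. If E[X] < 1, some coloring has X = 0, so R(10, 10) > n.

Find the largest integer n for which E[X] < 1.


We need C(n, 10) · 2^{1 − 45} < 1, i.e. C(n, 10) < 2^{45 − 1} = 17592186044416.
Check values of n near the boundary:
  n = 95: C(95, 10) = 10104934117421; 10104934117421 < 17592186044416? YES
  n = 96: C(96, 10) = 11279926456656; 11279926456656 < 17592186044416? YES
  n = 97: C(97, 10) = 12576469727536; 12576469727536 < 17592186044416? YES
  n = 98: C(98, 10) = 14005614014756; 14005614014756 < 17592186044416? YES
  n = 99: C(99, 10) = 15579278510796; 15579278510796 < 17592186044416? YES
  n = 100: C(100, 10) = 17310309456440; 17310309456440 < 17592186044416? YES
  n = 101: C(101, 10) = 19212541264840; 19212541264840 < 17592186044416? NO
  n = 102: C(102, 10) = 21300860967540; 21300860967540 < 17592186044416? NO
  n = 103: C(103, 10) = 23591276125340; 23591276125340 < 17592186044416? NO
The largest n with C(n, 10) < 17592186044416 is n = 100 (where E[X] = 2163788682055/2199023255552 ≈ 0.984). Hence R(10, 10) > 100, i.e. R(10, 10) ≥ 101.

Largest n = 100; hence R(10, 10) > 100.


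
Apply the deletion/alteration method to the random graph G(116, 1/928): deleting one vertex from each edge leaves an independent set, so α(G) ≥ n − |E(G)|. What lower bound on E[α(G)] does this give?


E[|E(G)|] = C(116, 2)·p = 6670 · (1/928) = 115/16.
E[α(G)] ≥ n − E[|E(G)|] = 116 − 115/16 = 1741/16.
Numerically: ≈ 108.81250.
(This is only a lower bound; the true E[α(G)] may be larger.)

E[α(G)] ≥ 1741/16 ≈ 108.81250.


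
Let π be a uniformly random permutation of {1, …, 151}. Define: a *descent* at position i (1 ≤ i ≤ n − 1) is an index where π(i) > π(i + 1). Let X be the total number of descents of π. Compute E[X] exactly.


Write X = Σ X_I over i = 1, …, 150, with X_I the indicator of one descent.
There are 150 indicators.
For each fixed i, the pair (π(i), π(i+1)) is a uniformly random ordered pair of distinct values from {1, …, 151}; by symmetry P[π(i) > π(i+1)] = 1/2.
By linearity: E[X] = 150 · (1/2) = (151 − 1) · (1/2) = 75 ≈ 75.00000.

E[X] = 75 = 75.00000.


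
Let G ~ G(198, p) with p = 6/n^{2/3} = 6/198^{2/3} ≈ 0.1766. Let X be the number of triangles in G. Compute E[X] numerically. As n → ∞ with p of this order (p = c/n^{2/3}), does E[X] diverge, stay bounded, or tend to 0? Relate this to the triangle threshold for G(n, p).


Number of potential triangles: C(198, 3) = 1274196.
Each occurs with probability p³ ≈ (0.1766)³ ≈ 5.509642e-03.
By linearity: E[X] = C(198, 3)·p³ ≈ 1274196 · 5.509642e-03 ≈ 7020.3636.
Since α = 2/3 < 1, p = c/n^{2/3} ≫ 1/n is above the triangle threshold p ~ 1/n. Asymptotically E[X] ~ (c³/6)·n^{3(1−α)} = (6³/6)·n^{1} → ∞; triangles are abundant w.h.p.

E[X] ≈ 7020.3636; in regime p = Θ(1/n^{2/3}) E[X] diverges (above the triangle threshold p ~ 1/n).


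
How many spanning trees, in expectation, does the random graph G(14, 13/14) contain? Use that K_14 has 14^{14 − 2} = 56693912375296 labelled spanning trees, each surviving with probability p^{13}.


K_14 has 14^{14 − 2} = 56693912375296 labelled spanning trees.
For each such spanning tree H, let X_H = 1 if all 13 edges of H are present in G. Then P[X_H = 1] = p^{13} = (13/14)^{13} = 302875106592253/793714773254144.
Summing the indicators: E[X] = Σ_H E[X_H] = 56693912375296 · p^{13} = 56693912375296 · 302875106592253/793714773254144 = 302875106592253/14.
Numerically: E[X] ≈ 2.1634e+13.

E[X] = 56693912375296 · (13/14)^{13} = 302875106592253/14 ≈ 2.1634e+13.


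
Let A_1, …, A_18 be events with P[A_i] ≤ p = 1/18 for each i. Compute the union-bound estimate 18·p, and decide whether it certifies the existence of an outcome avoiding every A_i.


Union bound: P[∪_{i=1}^{18} A_i] ≤ Σ_i P[A_i] ≤ 18·p = 18·(1/18) = 1.
Numerically: 1 ≈ 1.00000.
Is 1 < 1? NO.
Since the bound 1 is ≥ 1, the union bound is uninformative here; it does NOT by itself certify existence.

18·p = 1 ≈ 1.00000; existence NOT certified by the union bound.


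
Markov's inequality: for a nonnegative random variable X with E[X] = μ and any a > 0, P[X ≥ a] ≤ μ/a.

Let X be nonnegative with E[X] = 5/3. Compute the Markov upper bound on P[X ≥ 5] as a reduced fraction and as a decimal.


μ = E[X] = 5/3, a = 5.
Markov: P[X ≥ 5] ≤ μ/a = (5/3)/5 = 1/3.
Numerically: ≈ 0.3333.
(Since a = 5 > μ = 1.6667, the bound 1/3 is < 1 and informative.)

P[X ≥ 5] ≤ 1/3 ≈ 0.3333.


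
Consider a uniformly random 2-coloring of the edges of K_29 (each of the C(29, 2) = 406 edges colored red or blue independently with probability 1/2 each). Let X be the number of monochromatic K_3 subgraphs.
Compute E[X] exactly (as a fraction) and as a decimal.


Let X = Σ_S X_S over the C(29, 3) = 3654 subsets S of size 3, where X_S = 1 if the K_3 on S is monochromatic.
For a fixed S, the K_3 on S has C(3, 2) = 3 edges. P[all 3 edges red] = (1/2)^3, and likewise for blue, so P[monochromatic] = 2·(1/2)^3 = 2^{1 − 3} = 1/4.
Summing: E[X] = C(29, 3) · 2^{1 − 3} = 3654 · 1/4 = 1827/2.
Numerically: E[X] ≈ 913.5000.

E[X] = C(29,3)·2^(1−C(3,2)) = 1827/2 ≈ 913.5000.


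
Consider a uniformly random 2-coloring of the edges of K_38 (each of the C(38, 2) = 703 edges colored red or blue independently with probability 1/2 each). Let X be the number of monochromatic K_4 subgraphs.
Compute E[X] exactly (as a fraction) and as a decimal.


Let X = Σ_S X_S over the C(38, 4) = 73815 subsets S of size 4, where X_S = 1 if the K_4 on S is monochromatic.
For a fixed S, the K_4 on S has C(4, 2) = 6 edges. P[all 6 edges red] = (1/2)^6, and likewise for blue, so P[monochromatic] = 2·(1/2)^6 = 2^{1 − 6} = 1/32.
By linearity of expectation: E[X] = C(38, 4) · 2^{1 − 6} = 73815 · 1/32 = 73815/32.
Numerically: E[X] ≈ 2306.718750.

E[X] = C(38,4)·2^(1−C(4,2)) = 73815/32 ≈ 2306.718750.


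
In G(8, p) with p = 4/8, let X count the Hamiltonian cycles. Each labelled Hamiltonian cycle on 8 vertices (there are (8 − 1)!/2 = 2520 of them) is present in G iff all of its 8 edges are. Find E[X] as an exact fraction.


K_8 has (8 − 1)!/2 = 2520 labelled Hamiltonian cycles.
For each such Hamiltonian cycle H, let X_H = 1 if all 8 edges of H are present in G. Then P[X_H = 1] = p^{8} = (1/2)^{8} = 1/256.
By linearity of expectation: E[X] = Σ_H E[X_H] = 2520 · p^{8} = 2520 · 1/256 = 315/32.
Numerically: E[X] ≈ 9.8438.

E[X] = 2520 · (1/2)^{8} = 315/32 ≈ 9.8438.


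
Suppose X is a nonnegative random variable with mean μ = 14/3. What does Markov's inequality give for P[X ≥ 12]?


μ = E[X] = 14/3, a = 12.
Markov: P[X ≥ 12] ≤ μ/a = (14/3)/12 = 7/18.
Numerically: ≈ 0.388889.
(Since a = 12 > μ = 4.666667, the bound 7/18 is < 1 and informative.)

P[X ≥ 12] ≤ 7/18 ≈ 0.388889.


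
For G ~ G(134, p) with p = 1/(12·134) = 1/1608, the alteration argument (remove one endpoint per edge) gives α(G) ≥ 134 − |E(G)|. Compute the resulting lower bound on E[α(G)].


E[|E(G)|] = C(134, 2)·p = 8911 · (1/1608) = 133/24.
E[α(G)] ≥ n − E[|E(G)|] = 134 − 133/24 = 3083/24.
Numerically: ≈ 128.458.
(This is only a lower bound; the true E[α(G)] may be larger.)

E[α(G)] ≥ 3083/24 ≈ 128.458.


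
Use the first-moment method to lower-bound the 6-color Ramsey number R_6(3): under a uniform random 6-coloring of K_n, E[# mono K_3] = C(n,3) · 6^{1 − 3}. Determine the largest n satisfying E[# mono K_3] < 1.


We need C(n, 3) · 6^{1 − 3} < 1, i.e. C(n, 3) < 6^{3 − 1} = 36.
Check values of n near the boundary:
  n = 6: C(6, 3) = 20; 20 < 36? YES
  n = 7: C(7, 3) = 35; 35 < 36? YES
  n = 8: C(8, 3) = 56; 56 < 36? NO
  n = 9: C(9, 3) = 84; 84 < 36? NO
  n = 10: C(10, 3) = 120; 120 < 36? NO
The largest n with C(n, 3) < 36 is n = 7 (where E[X] = 35/36 ≈ 0.9722). Hence R_6(3) > 7, i.e. R_6(3) ≥ 8.

Largest n = 7; hence R_6(3) > 7.


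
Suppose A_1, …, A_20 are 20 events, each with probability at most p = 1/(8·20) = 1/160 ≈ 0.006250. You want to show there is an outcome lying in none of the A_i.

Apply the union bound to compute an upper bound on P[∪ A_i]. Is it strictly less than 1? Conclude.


Union bound: P[∪_{i=1}^{20} A_i] ≤ Σ_i P[A_i] ≤ 20·p = 20·(1/160) = 1/8.
Numerically: 1/8 ≈ 0.125000.
Is 1/8 < 1? YES.
Since P[∪ A_i] ≤ 1/8 < 1, the complement has P[∩ A_i^c] ≥ 1 − 1/8 = 7/8 > 0, so some outcome avoids every A_i.

20·p = 1/8 ≈ 0.125000; existence CERTIFIED by the union bound.


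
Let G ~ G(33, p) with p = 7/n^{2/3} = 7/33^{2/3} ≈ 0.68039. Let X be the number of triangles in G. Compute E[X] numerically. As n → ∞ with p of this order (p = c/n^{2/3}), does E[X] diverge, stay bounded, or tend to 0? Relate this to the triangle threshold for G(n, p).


Number of potential triangles: C(33, 3) = 5456.
Each occurs with probability p³ ≈ (0.68039)³ ≈ 3.1496786e-01.
By linearity: E[X] = C(33, 3)·p³ ≈ 5456 · 3.1496786e-01 ≈ 1718.46465.
Since α = 2/3 < 1, p = c/n^{2/3} ≫ 1/n is above the triangle threshold p ~ 1/n. Asymptotically E[X] ~ (c³/6)·n^{3(1−α)} = (7³/6)·n^{1} → ∞; triangles are abundant w.h.p.

E[X] ≈ 1718.46465; in regime p = Θ(1/n^{2/3}) E[X] diverges (above the triangle threshold p ~ 1/n).


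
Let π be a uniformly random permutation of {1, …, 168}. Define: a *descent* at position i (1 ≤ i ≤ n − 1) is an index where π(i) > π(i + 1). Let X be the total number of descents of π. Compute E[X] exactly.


Write X = Σ X_I over i = 1, …, 167, with X_I the indicator of one descent.
There are 167 indicators.
For each fixed i, the pair (π(i), π(i+1)) is a uniformly random ordered pair of distinct values from {1, …, 168}; by symmetry P[π(i) > π(i+1)] = 1/2.
By linearity: E[X] = 167 · (1/2) = (168 − 1) · (1/2) = 167/2 ≈ 83.500000.

E[X] = 167/2 = 83.500000.


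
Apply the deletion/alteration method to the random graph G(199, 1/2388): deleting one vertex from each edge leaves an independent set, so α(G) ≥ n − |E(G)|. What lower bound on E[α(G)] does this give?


E[|E(G)|] = C(199, 2)·p = 19701 · (1/2388) = 33/4.
E[α(G)] ≥ n − E[|E(G)|] = 199 − 33/4 = 763/4.
Numerically: ≈ 190.7500.
(This is only a lower bound; the true E[α(G)] may be larger.)

E[α(G)] ≥ 763/4 ≈ 190.7500.


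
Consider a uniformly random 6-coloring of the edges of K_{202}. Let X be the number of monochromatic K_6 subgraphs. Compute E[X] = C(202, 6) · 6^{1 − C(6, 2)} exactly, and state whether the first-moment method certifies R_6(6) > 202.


E[X] = C(202, 6) · 6^{1 − 15} = 87544611330 · 6^{−14} = 87544611330/78364164096.
As a reduced fraction: E[X] = 14590768555/13060694016 ≈ 1.1172.
Is E[X] < 1? NO.
Since E[X] ≥ 1, the first-moment bound is inconclusive at n = 202; it does NOT by itself certify R_6(6) > 202.

E[X] = 14590768555/13060694016 ≈ 1.1172; E[X] ≥ 1; first-moment method inconclusive here.


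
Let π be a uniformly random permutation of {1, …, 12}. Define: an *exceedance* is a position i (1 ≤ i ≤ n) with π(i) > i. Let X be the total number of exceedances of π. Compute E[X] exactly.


Write X = Σ_{i=1}^{12} X_i, where X_i = 1_{π(i) > i}.
For each fixed i, π(i) is uniform over {1, …, 12} (marginal of a uniform permutation), so P[π(i) > i] = (n − i)/n. Summing: Σ_{i=1}^{12} (n − i)/n = (0 + 1 + … + 11)/12 = 12(12 − 1)/(2·12) = (12 − 1)/2.
Hence E[X] = Σ_{i=1}^{12} (12 − i)/12 = 11/2 ≈ 5.500000.

E[X] = 11/2 = 5.500000.


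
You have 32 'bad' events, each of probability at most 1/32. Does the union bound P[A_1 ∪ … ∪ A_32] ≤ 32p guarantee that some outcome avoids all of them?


Union bound: P[∪_{i=1}^{32} A_i] ≤ Σ_i P[A_i] ≤ 32·p = 32·(1/32) = 1.
Numerically: 1 ≈ 1.0000.
Is 1 < 1? NO.
Since the bound 1 is ≥ 1, the union bound is uninformative here; it does NOT by itself certify existence.

32·p = 1 ≈ 1.0000; existence NOT certified by the union bound.


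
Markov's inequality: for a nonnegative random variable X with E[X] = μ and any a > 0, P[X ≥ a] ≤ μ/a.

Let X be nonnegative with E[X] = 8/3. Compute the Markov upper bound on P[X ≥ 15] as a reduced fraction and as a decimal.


μ = E[X] = 8/3, a = 15.
Markov: P[X ≥ 15] ≤ μ/a = (8/3)/15 = 8/45.
Numerically: ≈ 0.1778.
(Since a = 15 > μ = 2.6667, the bound 8/45 is < 1 and informative.)

P[X ≥ 15] ≤ 8/45 ≈ 0.1778.


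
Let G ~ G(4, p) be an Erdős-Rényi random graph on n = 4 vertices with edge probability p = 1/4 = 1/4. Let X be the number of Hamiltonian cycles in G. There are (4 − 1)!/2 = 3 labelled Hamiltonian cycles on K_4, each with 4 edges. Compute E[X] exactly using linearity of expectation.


K_4 has (4 − 1)!/2 = 3 labelled Hamiltonian cycles.
For each such Hamiltonian cycle H, let X_H = 1 if all 4 edges of H are present in G. Then P[X_H = 1] = p^{4} = (1/4)^{4} = 1/256.
By linearity: E[X] = Σ_H E[X_H] = 3 · p^{4} = 3 · 1/256 = 3/256.
Numerically: E[X] ≈ 0.011719.

E[X] = 3 · (1/4)^{4} = 3/256 ≈ 0.011719.


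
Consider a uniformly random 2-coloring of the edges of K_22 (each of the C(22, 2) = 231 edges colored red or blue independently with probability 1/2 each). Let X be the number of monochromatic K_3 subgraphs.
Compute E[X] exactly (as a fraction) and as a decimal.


Let X = Σ_S X_S over the C(22, 3) = 1540 subsets S of size 3, where X_S = 1 if the K_3 on S is monochromatic.
For a fixed S, the K_3 on S has C(3, 2) = 3 edges. P[all 3 edges red] = (1/2)^3, and likewise for blue, so P[monochromatic] = 2·(1/2)^3 = 2^{1 − 3} = 1/4.
By linearity: E[X] = C(22, 3) · 2^{1 − 3} = 1540 · 1/4 = 385.
Numerically: E[X] ≈ 385.00000.

E[X] = C(22,3)·2^(1−C(3,2)) = 385 ≈ 385.00000.


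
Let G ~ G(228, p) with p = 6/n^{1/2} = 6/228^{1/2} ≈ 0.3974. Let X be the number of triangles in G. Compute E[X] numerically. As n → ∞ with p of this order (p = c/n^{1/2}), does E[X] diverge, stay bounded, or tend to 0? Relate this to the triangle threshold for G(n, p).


Number of potential triangles: C(228, 3) = 1949476.
Each occurs with probability p³ ≈ (0.3974)³ ≈ 6.274101e-02.
By linearity: E[X] = C(228, 3)·p³ ≈ 1949476 · 6.274101e-02 ≈ 122312.0862.
Since α = 1/2 < 1, p = c/n^{1/2} ≫ 1/n is above the triangle threshold p ~ 1/n. Asymptotically E[X] ~ (c³/6)·n^{3(1−α)} = (6³/6)·n^{1.5} → ∞; triangles are abundant w.h.p.

E[X] ≈ 122312.0862; in regime p = Θ(1/n^{1/2}) E[X] diverges (above the triangle threshold p ~ 1/n).


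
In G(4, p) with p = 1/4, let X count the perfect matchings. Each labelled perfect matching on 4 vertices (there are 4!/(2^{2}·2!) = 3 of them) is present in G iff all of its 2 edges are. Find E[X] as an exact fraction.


K_4 has 4!/(2^{2}·2!) = 3 labelled perfect matchings.
For each such perfect matching H, let X_H = 1 if all 2 edges of H are present in G. Then P[X_H = 1] = p^{2} = (1/4)^{2} = 1/16.
By linearity: E[X] = Σ_H E[X_H] = 3 · p^{2} = 3 · 1/16 = 3/16.
Numerically: E[X] ≈ 0.1875.

E[X] = 3 · (1/4)^{2} = 3/16 ≈ 0.1875.


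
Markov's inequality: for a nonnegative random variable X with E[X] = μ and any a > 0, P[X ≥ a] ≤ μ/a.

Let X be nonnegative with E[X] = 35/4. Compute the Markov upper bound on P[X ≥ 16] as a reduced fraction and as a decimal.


μ = E[X] = 35/4, a = 16.
Markov: P[X ≥ 16] ≤ μ/a = (35/4)/16 = 35/64.
Numerically: ≈ 0.546875.
(Since a = 16 > μ = 8.750000, the bound 35/64 is < 1 and informative.)

P[X ≥ 16] ≤ 35/64 ≈ 0.546875.


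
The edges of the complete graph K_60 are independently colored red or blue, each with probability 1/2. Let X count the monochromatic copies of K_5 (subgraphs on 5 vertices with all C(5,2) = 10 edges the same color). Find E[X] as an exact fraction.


Let X = Σ_S X_S over the C(60, 5) = 5461512 subsets S of size 5, where X_S = 1 if the K_5 on S is monochromatic.
For a fixed S, the K_5 on S has C(5, 2) = 10 edges. P[all 10 edges red] = (1/2)^10, and likewise for blue, so P[monochromatic] = 2·(1/2)^10 = 2^{1 − 10} = 1/512.
By linearity: E[X] = C(60, 5) · 2^{1 − 10} = 5461512 · 1/512 = 682689/64.
Numerically: E[X] ≈ 10667.015625.

E[X] = C(60,5)·2^(1−C(5,2)) = 682689/64 ≈ 10667.015625.


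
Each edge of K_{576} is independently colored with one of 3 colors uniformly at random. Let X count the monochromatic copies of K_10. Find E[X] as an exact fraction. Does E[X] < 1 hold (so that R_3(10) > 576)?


E[X] = C(576, 10) · 3^{1 − 45} = 1024104945306307344480 · 3^{−44} = 1024104945306307344480/984770902183611232881.
As a reduced fraction: E[X] = 12643270929707498080/12157665459056928801 ≈ 1.0399423.
Is E[X] < 1? NO.
Since E[X] ≥ 1, the first-moment bound is inconclusive at n = 576; it does NOT by itself certify R_3(10) > 576.

E[X] = 12643270929707498080/12157665459056928801 ≈ 1.0399423; E[X] ≥ 1; first-moment method inconclusive here.


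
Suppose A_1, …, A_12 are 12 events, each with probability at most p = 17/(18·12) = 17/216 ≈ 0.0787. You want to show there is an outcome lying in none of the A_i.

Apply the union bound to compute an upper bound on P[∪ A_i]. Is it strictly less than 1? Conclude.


Union bound: P[∪_{i=1}^{12} A_i] ≤ Σ_i P[A_i] ≤ 12·p = 12·(17/216) = 17/18.
Numerically: 17/18 ≈ 0.9444.
Is 17/18 < 1? YES.
Since P[∪ A_i] ≤ 17/18 < 1, the complement has P[∩ A_i^c] ≥ 1 − 17/18 = 1/18 > 0, so some outcome avoids every A_i.

12·p = 17/18 ≈ 0.9444; existence CERTIFIED by the union bound.


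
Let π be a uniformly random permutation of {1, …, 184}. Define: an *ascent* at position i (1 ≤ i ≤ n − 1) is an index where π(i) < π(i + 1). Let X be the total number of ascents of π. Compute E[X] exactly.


Write X = Σ X_I over i = 1, …, 183, with X_I the indicator of one ascent.
There are 183 indicators.
For each fixed i, the pair (π(i), π(i+1)) is a uniformly random ordered pair of distinct values from {1, …, 184}; by symmetry P[π(i) < π(i+1)] = 1/2.
By linearity: E[X] = 183 · (1/2) = (184 − 1) · (1/2) = 183/2 ≈ 91.5000.

E[X] = 183/2 = 91.5000.


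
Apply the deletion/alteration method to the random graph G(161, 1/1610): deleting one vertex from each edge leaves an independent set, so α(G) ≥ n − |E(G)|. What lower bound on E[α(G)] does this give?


E[|E(G)|] = C(161, 2)·p = 12880 · (1/1610) = 8.
E[α(G)] ≥ n − E[|E(G)|] = 161 − 8 = 153.
Numerically: ≈ 153.00000.
(This is only a lower bound; the true E[α(G)] may be larger.)

E[α(G)] ≥ 153 ≈ 153.00000.


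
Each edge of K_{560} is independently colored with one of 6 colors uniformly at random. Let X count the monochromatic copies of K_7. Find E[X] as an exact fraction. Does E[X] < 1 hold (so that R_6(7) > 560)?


E[X] = C(560, 7) · 6^{1 − 21} = 3300169391659920 · 6^{−20} = 3300169391659920/3656158440062976.
As a reduced fraction: E[X] = 68753528992915/76169967501312 ≈ 0.9026.
Is E[X] < 1? YES.
Since E[X] < 1, there exists a 6-coloring of K_{560} with no monochromatic K_7; hence R_6(7) > 560.

E[X] = 68753528992915/76169967501312 ≈ 0.9026; E[X] < 1, so R_6(7) > 560.


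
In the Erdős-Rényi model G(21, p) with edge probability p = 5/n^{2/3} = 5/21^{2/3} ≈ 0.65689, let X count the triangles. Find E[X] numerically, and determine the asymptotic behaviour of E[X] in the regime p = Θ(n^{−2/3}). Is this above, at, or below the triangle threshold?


Number of potential triangles: C(21, 3) = 1330.
Each occurs with probability p³ ≈ (0.65689)³ ≈ 2.8344671e-01.
By linearity: E[X] = C(21, 3)·p³ ≈ 1330 · 2.8344671e-01 ≈ 376.98413.
Since α = 2/3 < 1, p = c/n^{2/3} ≫ 1/n is above the triangle threshold p ~ 1/n. Asymptotically E[X] ~ (c³/6)·n^{3(1−α)} = (5³/6)·n^{1} → ∞; triangles are abundant w.h.p.

E[X] ≈ 376.98413; in regime p = Θ(1/n^{2/3}) E[X] diverges (above the triangle threshold p ~ 1/n).


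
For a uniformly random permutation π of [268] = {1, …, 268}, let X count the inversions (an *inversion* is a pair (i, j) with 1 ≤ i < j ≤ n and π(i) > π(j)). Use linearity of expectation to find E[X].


Write X = Σ X_I over the C(268, 2) = 35778 pairs i < j, with X_I the indicator of one inversion.
There are 35778 indicators.
For each fixed pair i < j, the values π(i) and π(j) are two distinct elements of {1, …, 268} in uniformly random order; by symmetry P[π(i) > π(j)] = 1/2.
By linearity: E[X] = 35778 · (1/2) = C(268, 2) · (1/2) = 35778/2 = 17889 ≈ 17889.0000.

E[X] = 17889 = 17889.0000.


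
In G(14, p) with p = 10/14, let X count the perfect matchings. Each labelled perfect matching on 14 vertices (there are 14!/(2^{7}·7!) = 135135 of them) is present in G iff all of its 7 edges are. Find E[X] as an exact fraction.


K_14 has 14!/(2^{7}·7!) = 135135 labelled perfect matchings.
For each such perfect matching H, let X_H = 1 if all 7 edges of H are present in G. Then P[X_H = 1] = p^{7} = (5/7)^{7} = 78125/823543.
By linearity of expectation: E[X] = Σ_H E[X_H] = 135135 · p^{7} = 135135 · 78125/823543 = 1508203125/117649.
Numerically: E[X] ≈ 1.282e+04.

E[X] = 135135 · (5/7)^{7} = 1508203125/117649 ≈ 1.282e+04.


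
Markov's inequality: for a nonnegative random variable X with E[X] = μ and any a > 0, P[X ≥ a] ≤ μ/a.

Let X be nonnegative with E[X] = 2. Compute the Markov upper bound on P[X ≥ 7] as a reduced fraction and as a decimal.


μ = E[X] = 2, a = 7.
Markov: P[X ≥ 7] ≤ μ/a = (2)/7 = 2/7.
Numerically: ≈ 0.285714.
(Since a = 7 > μ = 2.000000, the bound 2/7 is < 1 and informative.)

P[X ≥ 7] ≤ 2/7 ≈ 0.285714.


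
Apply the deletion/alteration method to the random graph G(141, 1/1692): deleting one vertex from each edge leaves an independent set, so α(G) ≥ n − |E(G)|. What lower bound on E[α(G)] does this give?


E[|E(G)|] = C(141, 2)·p = 9870 · (1/1692) = 35/6.
E[α(G)] ≥ n − E[|E(G)|] = 141 − 35/6 = 811/6.
Numerically: ≈ 135.166667.
(This is only a lower bound; the true E[α(G)] may be larger.)

E[α(G)] ≥ 811/6 ≈ 135.166667.


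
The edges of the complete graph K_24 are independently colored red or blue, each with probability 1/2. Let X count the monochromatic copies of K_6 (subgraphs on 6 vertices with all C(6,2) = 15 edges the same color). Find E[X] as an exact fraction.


Let X = Σ_S X_S over the C(24, 6) = 134596 subsets S of size 6, where X_S = 1 if the K_6 on S is monochromatic.
For a fixed S, the K_6 on S has C(6, 2) = 15 edges. P[all 15 edges red] = (1/2)^15, and likewise for blue, so P[monochromatic] = 2·(1/2)^15 = 2^{1 − 15} = 1/16384.
Summing: E[X] = C(24, 6) · 2^{1 − 15} = 134596 · 1/16384 = 33649/4096.
Numerically: E[X] ≈ 8.2151.

E[X] = C(24,6)·2^(1−C(6,2)) = 33649/4096 ≈ 8.2151.


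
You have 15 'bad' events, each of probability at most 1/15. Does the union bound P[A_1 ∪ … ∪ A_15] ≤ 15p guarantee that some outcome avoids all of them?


Union bound: P[∪_{i=1}^{15} A_i] ≤ Σ_i P[A_i] ≤ 15·p = 15·(1/15) = 1.
Numerically: 1 ≈ 1.0000000.
Is 1 < 1? NO.
Since the bound 1 is ≥ 1, the union bound is uninformative here; it does NOT by itself certify existence.

15·p = 1 ≈ 1.0000000; existence NOT certified by the union bound.


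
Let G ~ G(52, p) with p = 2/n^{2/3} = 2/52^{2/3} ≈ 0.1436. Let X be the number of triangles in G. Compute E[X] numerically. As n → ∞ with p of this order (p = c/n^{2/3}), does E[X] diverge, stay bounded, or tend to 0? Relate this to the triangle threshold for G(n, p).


Number of potential triangles: C(52, 3) = 22100.
Each occurs with probability p³ ≈ (0.1436)³ ≈ 2.958580e-03.
By linearity: E[X] = C(52, 3)·p³ ≈ 22100 · 2.958580e-03 ≈ 65.3846.
Since α = 2/3 < 1, p = c/n^{2/3} ≫ 1/n is above the triangle threshold p ~ 1/n. Asymptotically E[X] ~ (c³/6)·n^{3(1−α)} = (2³/6)·n^{1} → ∞; triangles are abundant w.h.p.

E[X] ≈ 65.3846; in regime p = Θ(1/n^{2/3}) E[X] diverges (above the triangle threshold p ~ 1/n).


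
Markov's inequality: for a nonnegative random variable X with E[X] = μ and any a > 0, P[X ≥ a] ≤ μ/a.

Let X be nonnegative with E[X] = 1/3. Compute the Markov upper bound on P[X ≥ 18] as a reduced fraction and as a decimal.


μ = E[X] = 1/3, a = 18.
Markov: P[X ≥ 18] ≤ μ/a = (1/3)/18 = 1/54.
Numerically: ≈ 0.0185.
(Since a = 18 > μ = 0.3333, the bound 1/54 is < 1 and informative.)

P[X ≥ 18] ≤ 1/54 ≈ 0.0185.


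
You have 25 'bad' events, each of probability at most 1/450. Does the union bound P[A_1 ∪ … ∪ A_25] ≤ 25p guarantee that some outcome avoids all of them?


Union bound: P[∪_{i=1}^{25} A_i] ≤ Σ_i P[A_i] ≤ 25·p = 25·(1/450) = 1/18.
Numerically: 1/18 ≈ 0.05556.
Is 1/18 < 1? YES.
Since P[∪ A_i] ≤ 1/18 < 1, the complement has P[∩ A_i^c] ≥ 1 − 1/18 = 17/18 > 0, so some outcome avoids every A_i.

25·p = 1/18 ≈ 0.05556; existence CERTIFIED by the union bound.


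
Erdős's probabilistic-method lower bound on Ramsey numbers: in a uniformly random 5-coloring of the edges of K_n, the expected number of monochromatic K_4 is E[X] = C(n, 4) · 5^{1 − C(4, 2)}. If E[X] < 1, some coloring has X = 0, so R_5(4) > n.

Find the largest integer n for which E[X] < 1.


We need C(n, 4) · 5^{1 − 6} < 1, i.e. C(n, 4) < 5^{6 − 1} = 3125.
Check values of n near the boundary:
  n = 14: C(14, 4) = 1001; 1001 < 3125? YES
  n = 15: C(15, 4) = 1365; 1365 < 3125? YES
  n = 16: C(16, 4) = 1820; 1820 < 3125? YES
  n = 17: C(17, 4) = 2380; 2380 < 3125? YES
  n = 18: C(18, 4) = 3060; 3060 < 3125? YES
  n = 19: C(19, 4) = 3876; 3876 < 3125? NO
  n = 20: C(20, 4) = 4845; 4845 < 3125? NO
The largest n with C(n, 4) < 3125 is n = 18 (where E[X] = 612/625 ≈ 0.9792000). Hence R_5(4) > 18, i.e. R_5(4) ≥ 19.

Largest n = 18; hence R_5(4) > 18.


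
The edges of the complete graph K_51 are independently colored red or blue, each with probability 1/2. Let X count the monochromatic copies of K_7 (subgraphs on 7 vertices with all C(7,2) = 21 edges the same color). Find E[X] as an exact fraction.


Let X = Σ_S X_S over the C(51, 7) = 115775100 subsets S of size 7, where X_S = 1 if the K_7 on S is monochromatic.
For a fixed S, the K_7 on S has C(7, 2) = 21 edges. P[all 21 edges red] = (1/2)^21, and likewise for blue, so P[monochromatic] = 2·(1/2)^21 = 2^{1 − 21} = 1/1048576.
Summing: E[X] = C(51, 7) · 2^{1 − 21} = 115775100 · 1/1048576 = 28943775/262144.
Numerically: E[X] ≈ 110.411739.

E[X] = C(51,7)·2^(1−C(7,2)) = 28943775/262144 ≈ 110.411739.


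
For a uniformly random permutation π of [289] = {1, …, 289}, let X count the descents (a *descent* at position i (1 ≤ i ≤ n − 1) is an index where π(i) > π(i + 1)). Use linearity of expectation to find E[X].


Write X = Σ X_I over i = 1, …, 288, with X_I the indicator of one descent.
There are 288 indicators.
For each fixed i, the pair (π(i), π(i+1)) is a uniformly random ordered pair of distinct values from {1, …, 289}; by symmetry P[π(i) > π(i+1)] = 1/2.
By linearity: E[X] = 288 · (1/2) = (289 − 1) · (1/2) = 144 ≈ 144.00000.

E[X] = 144 = 144.00000.


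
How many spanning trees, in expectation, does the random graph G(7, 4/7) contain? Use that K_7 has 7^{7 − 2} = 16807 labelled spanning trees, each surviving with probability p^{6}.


K_7 has 7^{7 − 2} = 16807 labelled spanning trees.
For each such spanning tree H, let X_H = 1 if all 6 edges of H are present in G. Then P[X_H = 1] = p^{6} = (4/7)^{6} = 4096/117649.
By linearity of expectation: E[X] = Σ_H E[X_H] = 16807 · p^{6} = 16807 · 4096/117649 = 4096/7.
Numerically: E[X] ≈ 585.1.

E[X] = 16807 · (4/7)^{6} = 4096/7 ≈ 585.1.


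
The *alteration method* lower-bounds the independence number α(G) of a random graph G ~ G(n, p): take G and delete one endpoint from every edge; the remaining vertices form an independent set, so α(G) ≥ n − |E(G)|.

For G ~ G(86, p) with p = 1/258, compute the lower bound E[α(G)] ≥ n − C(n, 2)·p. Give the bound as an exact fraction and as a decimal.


E[|E(G)|] = C(86, 2)·p = 3655 · (1/258) = 85/6.
E[α(G)] ≥ n − E[|E(G)|] = 86 − 85/6 = 431/6.
Numerically: ≈ 71.833.
(This is only a lower bound; the true E[α(G)] may be larger.)

E[α(G)] ≥ 431/6 ≈ 71.833.


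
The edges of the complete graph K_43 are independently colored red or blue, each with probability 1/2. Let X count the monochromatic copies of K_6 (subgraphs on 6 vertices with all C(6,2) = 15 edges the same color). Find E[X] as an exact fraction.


Let X = Σ_S X_S over the C(43, 6) = 6096454 subsets S of size 6, where X_S = 1 if the K_6 on S is monochromatic.
For a fixed S, the K_6 on S has C(6, 2) = 15 edges. P[all 15 edges red] = (1/2)^15, and likewise for blue, so P[monochromatic] = 2·(1/2)^15 = 2^{1 − 15} = 1/16384.
Summing: E[X] = C(43, 6) · 2^{1 − 15} = 6096454 · 1/16384 = 3048227/8192.
Numerically: E[X] ≈ 372.098022.

E[X] = C(43,6)·2^(1−C(6,2)) = 3048227/8192 ≈ 372.098022.


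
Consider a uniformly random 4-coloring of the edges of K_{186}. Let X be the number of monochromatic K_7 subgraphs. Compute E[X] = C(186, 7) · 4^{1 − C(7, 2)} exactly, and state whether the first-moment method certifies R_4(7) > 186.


E[X] = C(186, 7) · 4^{1 − 21} = 1363155866280 · 4^{−20} = 1363155866280/1099511627776.
As a reduced fraction: E[X] = 170394483285/137438953472 ≈ 1.239783.
Is E[X] < 1? NO.
Since E[X] ≥ 1, the first-moment bound is inconclusive at n = 186; it does NOT by itself certify R_4(7) > 186.

E[X] = 170394483285/137438953472 ≈ 1.239783; E[X] ≥ 1; first-moment method inconclusive here.


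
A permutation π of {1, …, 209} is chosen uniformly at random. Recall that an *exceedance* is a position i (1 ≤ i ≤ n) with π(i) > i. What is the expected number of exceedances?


Write X = Σ_{i=1}^{209} X_i, where X_i = 1_{π(i) > i}.
For each fixed i, π(i) is uniform over {1, …, 209} (marginal of a uniform permutation), so P[π(i) > i] = (n − i)/n. Summing: Σ_{i=1}^{209} (n − i)/n = (0 + 1 + … + 208)/209 = 209(209 − 1)/(2·209) = (209 − 1)/2.
Hence E[X] = Σ_{i=1}^{209} (209 − i)/209 = 104 ≈ 104.000.

E[X] = 104 = 104.000.


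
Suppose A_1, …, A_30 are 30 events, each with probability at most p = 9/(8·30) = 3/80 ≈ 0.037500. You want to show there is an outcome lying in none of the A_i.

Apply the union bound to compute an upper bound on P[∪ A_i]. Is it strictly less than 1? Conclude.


Union bound: P[∪_{i=1}^{30} A_i] ≤ Σ_i P[A_i] ≤ 30·p = 30·(3/80) = 9/8.
Numerically: 9/8 ≈ 1.125000.
Is 9/8 < 1? NO.
Since the bound 9/8 is ≥ 1, the union bound is uninformative here; it does NOT by itself certify existence.

30·p = 9/8 ≈ 1.125000; existence NOT certified by the union bound.


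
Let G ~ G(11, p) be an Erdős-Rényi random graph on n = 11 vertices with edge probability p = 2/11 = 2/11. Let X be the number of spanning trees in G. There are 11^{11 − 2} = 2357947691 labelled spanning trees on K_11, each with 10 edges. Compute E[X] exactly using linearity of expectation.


K_11 has 11^{11 − 2} = 2357947691 labelled spanning trees.
For each such spanning tree H, let X_H = 1 if all 10 edges of H are present in G. Then P[X_H = 1] = p^{10} = (2/11)^{10} = 1024/25937424601.
Summing the indicators: E[X] = Σ_H E[X_H] = 2357947691 · p^{10} = 2357947691 · 1024/25937424601 = 1024/11.
Numerically: E[X] ≈ 93.091.

E[X] = 2357947691 · (2/11)^{10} = 1024/11 ≈ 93.091.
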